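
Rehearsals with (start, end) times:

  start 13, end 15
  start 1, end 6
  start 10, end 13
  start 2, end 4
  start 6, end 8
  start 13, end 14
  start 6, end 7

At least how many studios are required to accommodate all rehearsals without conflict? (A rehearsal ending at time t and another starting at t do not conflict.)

2

The answer is the maximum number of intervals overlapping at any instant.
Events (time:±→running): 1:+→1 2:+→2 … peak 2.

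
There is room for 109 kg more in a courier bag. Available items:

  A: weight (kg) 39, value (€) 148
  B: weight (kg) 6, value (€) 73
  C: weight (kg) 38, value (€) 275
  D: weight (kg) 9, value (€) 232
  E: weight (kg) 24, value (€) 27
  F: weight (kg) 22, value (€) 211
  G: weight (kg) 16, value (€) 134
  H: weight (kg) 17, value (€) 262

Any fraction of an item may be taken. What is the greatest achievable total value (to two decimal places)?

Ratios (sorted): D 25.78, H 15.41, B 12.17, F 9.59, G 8.38, C 7.24, A 3.79, E 1.12
take D (9 @ 232); take H (17 @ 262); take B (6 @ 73); take F (22 @ 211); take G (16 @ 134); take C (38 @ 275); take 1/39 of A → 3.79. Capacity used 109/109.
Total value = 1190.79

1190.79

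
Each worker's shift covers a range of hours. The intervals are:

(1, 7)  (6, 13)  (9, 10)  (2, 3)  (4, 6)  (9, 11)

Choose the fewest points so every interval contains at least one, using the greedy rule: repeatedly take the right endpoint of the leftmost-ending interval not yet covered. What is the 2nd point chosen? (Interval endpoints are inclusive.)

By right end: [2,3]  [4,6]  [1,7]  [9,10]  [9,11]  [6,13]
[2,3] uncovered → point at 3; [4,6] uncovered → point at 6; [9,10] uncovered → point at 10.
Points: 3, 6, 10 (3 total).

6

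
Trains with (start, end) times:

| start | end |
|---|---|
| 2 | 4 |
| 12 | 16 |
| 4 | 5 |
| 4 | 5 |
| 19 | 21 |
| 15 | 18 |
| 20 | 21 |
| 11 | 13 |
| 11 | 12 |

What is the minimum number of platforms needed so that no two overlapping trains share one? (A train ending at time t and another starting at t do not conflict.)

The answer is the maximum number of intervals overlapping at any instant.
Events (time:±→running): 2:+→1 4:-→0 4:+→1 4:+→2 … peak 2.

2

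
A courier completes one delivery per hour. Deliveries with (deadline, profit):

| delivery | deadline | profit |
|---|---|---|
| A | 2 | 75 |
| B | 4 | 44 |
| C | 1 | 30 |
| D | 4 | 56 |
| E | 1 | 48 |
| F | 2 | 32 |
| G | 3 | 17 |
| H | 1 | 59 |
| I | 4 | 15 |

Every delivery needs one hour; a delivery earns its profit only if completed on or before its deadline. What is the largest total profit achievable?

234

Sort by profit descending; place each in the latest free slot ≤ its deadline.
Profit order: A=75 H=59 D=56 E=48 B=44 F=32 C=30 G=17 I=15
Assign: A→slot 2, H→slot 1, D→slot 4, E skipped, B→slot 3, F skipped, C skipped, G skipped, I skipped.
Slots: [1:H] [2:A] [3:B] [4:D]
Profit = 59 + 75 + 44 + 56 = 234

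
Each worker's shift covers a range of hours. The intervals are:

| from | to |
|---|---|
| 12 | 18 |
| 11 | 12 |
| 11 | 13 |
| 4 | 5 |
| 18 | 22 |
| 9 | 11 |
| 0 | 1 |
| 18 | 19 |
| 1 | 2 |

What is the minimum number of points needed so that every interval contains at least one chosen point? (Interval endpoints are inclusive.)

4

Process intervals by earliest right end; each time one isn't hit yet, stab at its right endpoint.
By right end: [0,1]  [1,2]  [4,5]  [9,11]  [11,12]  [11,13]  [12,18]  [18,19]  [18,22]
[0,1] uncovered → point at 1; [4,5] uncovered → point at 5; [9,11] uncovered → point at 11; [12,18] uncovered → point at 18.
Points: 1, 5, 11, 18 (4 total).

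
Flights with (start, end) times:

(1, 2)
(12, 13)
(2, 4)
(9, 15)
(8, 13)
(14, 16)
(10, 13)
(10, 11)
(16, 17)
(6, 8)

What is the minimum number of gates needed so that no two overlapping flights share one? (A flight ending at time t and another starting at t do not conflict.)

4

Count concurrent intervals with a sweep; the peak is the room count.
starts: [1, 2, 6, 8, 9, 10, 10, 12, 14, 16]
ends:   [2, 4, 8, 11, 13, 13, 13, 15, 16, 17]
s1→1 e2→0 s2→1 e4→0 s6→1 e8→0 s8→1 s9→2 s10→3 s10→4  — peak 4.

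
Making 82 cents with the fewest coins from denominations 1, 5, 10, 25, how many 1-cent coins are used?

82 − 3×25→7 − 1×5→2 − 2×1→0
Count of 1: 2

2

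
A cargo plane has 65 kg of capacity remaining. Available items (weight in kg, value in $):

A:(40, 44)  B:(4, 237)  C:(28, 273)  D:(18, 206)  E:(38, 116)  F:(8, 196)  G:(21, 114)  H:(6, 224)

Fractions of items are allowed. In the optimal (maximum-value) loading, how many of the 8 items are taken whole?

5

Order: B (237/4=59.25) > H (224/6=37.33) > F (196/8=24.50) > D (206/18=11.44) > C (273/28=9.75) > G (114/21=5.43) > E (116/38=3.05) > A (44/40=1.10)
Fill: take B (4 @ 237) → take H (6 @ 224) → take F (8 @ 196) → take D (18 @ 206) → take C (28 @ 273) → take 1/21 of G → 5.43; 65/65 used.
5 item(s) taken whole; one partial (take 1/21 of G).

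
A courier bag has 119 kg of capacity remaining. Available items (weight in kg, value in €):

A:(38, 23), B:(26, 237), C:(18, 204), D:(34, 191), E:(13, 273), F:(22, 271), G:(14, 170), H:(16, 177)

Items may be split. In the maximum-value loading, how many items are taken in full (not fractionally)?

6

Order: E (273/13=21.00) > F (271/22=12.32) > G (170/14=12.14) > C (204/18=11.33) > H (177/16=11.06) > B (237/26=9.12) > D (191/34=5.62) > A (23/38=0.61)
Fill: take E (13 @ 273) → take F (22 @ 271) → take G (14 @ 170) → take C (18 @ 204) → take H (16 @ 177) → take B (26 @ 237) → take 10/34 of D → 56.18; 119/119 used.
6 item(s) taken whole; one partial (take 10/34 of D).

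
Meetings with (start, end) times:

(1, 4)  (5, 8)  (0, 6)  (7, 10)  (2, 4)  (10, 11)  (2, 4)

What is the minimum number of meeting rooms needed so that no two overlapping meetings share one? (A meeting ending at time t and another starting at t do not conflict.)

starts: [0, 1, 2, 2, 5, 7, 10]
ends:   [4, 4, 4, 6, 8, 10, 11]
s0→1 s1→2 s2→3 s2→4  — peak 4.

4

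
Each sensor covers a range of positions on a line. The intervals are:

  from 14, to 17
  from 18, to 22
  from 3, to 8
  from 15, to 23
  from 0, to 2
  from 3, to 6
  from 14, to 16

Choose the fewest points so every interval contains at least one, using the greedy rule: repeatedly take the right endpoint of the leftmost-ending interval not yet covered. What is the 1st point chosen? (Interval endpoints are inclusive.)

Process intervals by earliest right end; each time one isn't hit yet, stab at its right endpoint.
By right end: [0,2]  [3,6]  [3,8]  [14,16]  [14,17]  [18,22]  [15,23]
[0,2] uncovered → point at 2; [3,6] uncovered → point at 6; [14,16] uncovered → point at 16; [18,22] uncovered → point at 22.
Points: 2, 6, 16, 22 (4 total).

2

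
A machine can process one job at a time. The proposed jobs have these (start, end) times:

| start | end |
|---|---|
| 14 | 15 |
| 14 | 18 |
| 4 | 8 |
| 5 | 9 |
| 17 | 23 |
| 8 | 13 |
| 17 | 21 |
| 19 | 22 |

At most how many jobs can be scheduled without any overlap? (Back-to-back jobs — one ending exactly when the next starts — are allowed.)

4

Order by finish time; keep every interval that doesn't clash with the previous kept one.
By end time: (4,8), (5,9), (8,13), (14,15), (14,18), (17,21), (19,22), (17,23).
Pick (4,8); next start ≥ 8 → (8,13); next start ≥ 13 → (14,15); next start ≥ 15 → (17,21).
Selected 4 jobs.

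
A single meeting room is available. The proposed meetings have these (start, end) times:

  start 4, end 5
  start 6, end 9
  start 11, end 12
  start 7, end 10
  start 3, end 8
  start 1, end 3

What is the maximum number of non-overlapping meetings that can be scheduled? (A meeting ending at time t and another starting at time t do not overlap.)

Sort by end time and greedily take each interval whose start is ≥ the last chosen end.
Sorted by end: (1,3)  (4,5)  (3,8)  (6,9)  (7,10)  (11,12)
take (1,3); take (4,5); take (6,9); take (11,12).
Selected 4 meetings.

4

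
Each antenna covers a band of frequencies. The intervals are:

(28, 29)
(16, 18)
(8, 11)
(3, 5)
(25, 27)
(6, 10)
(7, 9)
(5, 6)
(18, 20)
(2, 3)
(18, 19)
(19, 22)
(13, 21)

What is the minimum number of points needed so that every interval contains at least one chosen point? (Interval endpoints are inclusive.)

7

Sorted: [2,3] [3,5] [5,6] [7,9] [6,10] [8,11] [16,18] [18,19] [18,20] [13,21] [19,22] [25,27] [28,29]
{[2,3],[3,5]} hit by 3; {[5,6]} hit by 6; {[7,9],[6,10],[8,11]} hit by 9; {[16,18],[18,19],[18,20],[13,21]} hit by 18; {[19,22]} hit by 22; {[25,27]} hit by 27; {[28,29]} hit by 29.
Points: 3, 6, 9, 18, 22, 27, 29 (7 total).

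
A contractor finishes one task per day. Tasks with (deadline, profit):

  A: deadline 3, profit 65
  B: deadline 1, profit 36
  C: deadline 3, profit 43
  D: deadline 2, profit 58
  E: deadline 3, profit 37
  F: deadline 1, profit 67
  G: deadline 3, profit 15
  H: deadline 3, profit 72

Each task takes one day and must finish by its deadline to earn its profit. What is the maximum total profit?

Profit order: H=72 F=67 A=65 D=58 C=43 E=37 B=36 G=15
Assign: H→slot 3, F→slot 1, A→slot 2, D skipped, C skipped, E skipped, B skipped, G skipped.
Slots: [1:F] [2:A] [3:H]
Profit = 67 + 65 + 72 = 204

204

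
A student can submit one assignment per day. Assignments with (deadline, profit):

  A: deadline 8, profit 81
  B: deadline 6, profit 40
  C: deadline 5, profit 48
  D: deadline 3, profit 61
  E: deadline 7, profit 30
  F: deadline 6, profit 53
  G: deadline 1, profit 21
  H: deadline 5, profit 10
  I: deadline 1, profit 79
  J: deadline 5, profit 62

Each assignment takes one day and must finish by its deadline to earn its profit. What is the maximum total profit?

Take jobs in profit order; each goes to the latest open slot no later than its deadline.
By profit: A(d8,81), I(d1,79), J(d5,62), D(d3,61), F(d6,53), C(d5,48), B(d6,40), E(d7,30), G(d1,21), H(d5,10)
A→slot 8; I→slot 1; J→slot 5; D→slot 3; F→slot 6; C→slot 4; B→slot 2; E→slot 7; G skipped; H skipped.
Profit = 79 + 40 + 61 + 48 + 62 + 53 + 30 + 81 = 454

454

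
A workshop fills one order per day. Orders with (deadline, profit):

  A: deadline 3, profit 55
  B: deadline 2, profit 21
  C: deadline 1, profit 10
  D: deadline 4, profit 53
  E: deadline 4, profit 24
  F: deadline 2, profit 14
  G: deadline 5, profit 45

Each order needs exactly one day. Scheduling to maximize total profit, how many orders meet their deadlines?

By profit: A(d3,55), D(d4,53), G(d5,45), E(d4,24), B(d2,21), F(d2,14), C(d1,10)
A→slot 3; D→slot 4; G→slot 5; E→slot 2; B→slot 1; F skipped; C skipped.
5 of 7 scheduled.

5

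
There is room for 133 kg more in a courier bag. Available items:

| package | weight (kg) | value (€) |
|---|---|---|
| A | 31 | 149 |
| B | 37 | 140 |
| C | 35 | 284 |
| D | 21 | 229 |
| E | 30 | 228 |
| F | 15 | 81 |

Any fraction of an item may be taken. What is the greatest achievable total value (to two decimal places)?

974.78

Order: D (229/21=10.90) > C (284/35=8.11) > E (228/30=7.60) > F (81/15=5.40) > A (149/31=4.81) > B (140/37=3.78)
Fill: take D (21 @ 229) → take C (35 @ 284) → take E (30 @ 228) → take F (15 @ 81) → take A (31 @ 149) → take 1/37 of B → 3.78; 133/133 used.
Total value = 974.78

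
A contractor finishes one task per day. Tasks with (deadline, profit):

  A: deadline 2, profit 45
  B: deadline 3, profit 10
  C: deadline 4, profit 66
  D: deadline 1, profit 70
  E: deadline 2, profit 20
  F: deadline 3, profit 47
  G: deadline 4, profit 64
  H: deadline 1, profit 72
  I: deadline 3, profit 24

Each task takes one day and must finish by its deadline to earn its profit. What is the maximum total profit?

Take jobs in profit order; each goes to the latest open slot no later than its deadline.
Profit order: H=72 D=70 C=66 G=64 F=47 A=45 I=24 E=20 B=10
Assign: H→slot 1, D skipped, C→slot 4, G→slot 3, F→slot 2, A skipped, I skipped, E skipped, B skipped.
Slots: [1:H] [2:F] [3:G] [4:C]
Profit = 72 + 47 + 64 + 66 = 249

249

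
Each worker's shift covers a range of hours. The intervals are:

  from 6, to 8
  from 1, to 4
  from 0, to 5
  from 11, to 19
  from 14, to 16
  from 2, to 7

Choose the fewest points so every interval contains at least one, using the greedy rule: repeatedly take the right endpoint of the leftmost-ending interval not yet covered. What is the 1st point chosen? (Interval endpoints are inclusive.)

4

Sort by right endpoint; whenever an interval is uncovered, place a point at its right end.
By right end: [1,4]  [0,5]  [2,7]  [6,8]  [14,16]  [11,19]
[1,4] uncovered → point at 4; [6,8] uncovered → point at 8; [14,16] uncovered → point at 16.
Points: 4, 8, 16 (3 total).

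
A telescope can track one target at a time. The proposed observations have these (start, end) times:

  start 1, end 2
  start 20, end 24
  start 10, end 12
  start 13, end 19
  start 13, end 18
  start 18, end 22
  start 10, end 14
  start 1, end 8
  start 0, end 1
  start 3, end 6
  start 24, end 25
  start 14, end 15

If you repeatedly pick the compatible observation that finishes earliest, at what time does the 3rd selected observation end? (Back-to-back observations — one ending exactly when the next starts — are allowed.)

Order by finish time; keep every interval that doesn't clash with the previous kept one.
By end time: (0,1), (1,2), (3,6), (1,8), (10,12), (10,14), (14,15), (13,18), (13,19), (18,22), (20,24), (24,25).
Pick (0,1); next start ≥ 1 → (1,2); next start ≥ 2 → (3,6); next start ≥ 6 → (10,12); next start ≥ 12 → (14,15); next start ≥ 15 → (18,22); next start ≥ 22 → (24,25).
Selected: (0,1) (1,2) (3,6) (10,12) (14,15) (18,22) (24,25)

6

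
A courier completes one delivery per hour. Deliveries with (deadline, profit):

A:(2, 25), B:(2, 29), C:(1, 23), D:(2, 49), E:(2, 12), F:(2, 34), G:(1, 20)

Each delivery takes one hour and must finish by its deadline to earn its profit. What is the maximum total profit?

83

Sort by profit descending; place each in the latest free slot ≤ its deadline.
Profit order: D=49 F=34 B=29 A=25 C=23 G=20 E=12
Assign: D→slot 2, F→slot 1, B skipped, A skipped, C skipped, G skipped, E skipped.
Slots: [1:F] [2:D]
Profit = 34 + 49 = 83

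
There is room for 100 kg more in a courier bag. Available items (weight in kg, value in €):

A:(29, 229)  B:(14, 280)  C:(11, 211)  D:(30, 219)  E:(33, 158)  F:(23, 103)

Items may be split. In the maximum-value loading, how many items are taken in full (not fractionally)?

Sort by value per unit weight and fill in that order.
Order: B (280/14=20.00) > C (211/11=19.18) > A (229/29=7.90) > D (219/30=7.30) > E (158/33=4.79) > F (103/23=4.48)
Fill: take B (14 @ 280) → take C (11 @ 211) → take A (29 @ 229) → take D (30 @ 219) → take 16/33 of E → 76.61; 100/100 used.
4 item(s) taken whole; one partial (take 16/33 of E).

4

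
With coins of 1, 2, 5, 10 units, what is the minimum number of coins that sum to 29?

Use the largest denomination that fits, subtract, and repeat.
29 = 2×10 + 1×5 + 2×2
Total coins = 2 + 1 + 2 = 5

5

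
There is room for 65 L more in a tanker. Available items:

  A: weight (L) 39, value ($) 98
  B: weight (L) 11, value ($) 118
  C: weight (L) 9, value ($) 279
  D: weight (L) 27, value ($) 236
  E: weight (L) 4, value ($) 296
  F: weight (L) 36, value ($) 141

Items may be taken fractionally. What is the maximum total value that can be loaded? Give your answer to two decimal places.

983.83

Sort by value per unit weight and fill in that order.
Order: E (296/4=74.00) > C (279/9=31.00) > B (118/11=10.73) > D (236/27=8.74) > F (141/36=3.92) > A (98/39=2.51)
Fill: take E (4 @ 296) → take C (9 @ 279) → take B (11 @ 118) → take D (27 @ 236) → take 14/36 of F → 54.83; 65/65 used.
Total value = 983.83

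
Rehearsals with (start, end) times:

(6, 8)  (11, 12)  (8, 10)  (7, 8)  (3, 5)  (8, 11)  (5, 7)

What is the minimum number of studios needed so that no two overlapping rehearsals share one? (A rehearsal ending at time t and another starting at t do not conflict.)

The answer is the maximum number of intervals overlapping at any instant.
Events (time:±→running): 3:+→1 5:-→0 5:+→1 6:+→2 … peak 2.

2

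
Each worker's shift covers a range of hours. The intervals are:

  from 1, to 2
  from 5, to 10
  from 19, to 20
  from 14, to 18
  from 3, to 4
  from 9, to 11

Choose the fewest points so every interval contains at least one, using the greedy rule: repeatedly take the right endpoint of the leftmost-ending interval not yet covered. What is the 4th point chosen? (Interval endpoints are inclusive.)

Sort by right endpoint; whenever an interval is uncovered, place a point at its right end.
By right end: [1,2]  [3,4]  [5,10]  [9,11]  [14,18]  [19,20]
[1,2] uncovered → point at 2; [3,4] uncovered → point at 4; [5,10] uncovered → point at 10; [14,18] uncovered → point at 18; [19,20] uncovered → point at 20.
Points: 2, 4, 10, 18, 20 (5 total).

18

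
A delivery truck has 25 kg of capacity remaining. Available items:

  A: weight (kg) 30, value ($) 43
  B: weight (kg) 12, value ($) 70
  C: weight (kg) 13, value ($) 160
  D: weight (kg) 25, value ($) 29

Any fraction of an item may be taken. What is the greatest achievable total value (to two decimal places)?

230.00

Greedy by value/weight ratio, highest first.
Order: C (160/13=12.31) > B (70/12=5.83) > A (43/30=1.43) > D (29/25=1.16)
Fill: take C (13 @ 160) → take B (12 @ 70); 25/25 used.
Total value = 230.00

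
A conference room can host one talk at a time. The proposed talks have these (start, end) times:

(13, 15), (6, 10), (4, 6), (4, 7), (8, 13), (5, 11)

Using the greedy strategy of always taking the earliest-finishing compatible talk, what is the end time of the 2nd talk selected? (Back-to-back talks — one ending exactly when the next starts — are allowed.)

10

Greedy by earliest finish: after sorting by end time, pick each interval compatible with the last pick.
By end time: (4,6), (4,7), (6,10), (5,11), (8,13), (13,15).
Pick (4,6); next start ≥ 6 → (6,10); next start ≥ 10 → (13,15).
Selected: (4,6) (6,10) (13,15)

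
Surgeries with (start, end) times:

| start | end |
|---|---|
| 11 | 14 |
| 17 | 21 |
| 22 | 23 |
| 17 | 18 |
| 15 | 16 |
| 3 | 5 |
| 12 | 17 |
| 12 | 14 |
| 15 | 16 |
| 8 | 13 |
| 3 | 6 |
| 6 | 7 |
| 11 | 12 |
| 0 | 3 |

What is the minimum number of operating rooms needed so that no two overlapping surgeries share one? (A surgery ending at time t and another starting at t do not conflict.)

4

Count concurrent intervals with a sweep; the peak is the room count.
starts: [0, 3, 3, 6, 8, 11, 11, 12, 12, 15, 15, 17, 17, 22]
ends:   [3, 5, 6, 7, 12, 13, 14, 14, 16, 16, 17, 18, 21, 23]
s0→1 e3→0 s3→1 s3→2 e5→1 e6→0 s6→1 e7→0 s8→1 s11→2 s11→3 e12→2 s12→3 s12→4  — peak 4.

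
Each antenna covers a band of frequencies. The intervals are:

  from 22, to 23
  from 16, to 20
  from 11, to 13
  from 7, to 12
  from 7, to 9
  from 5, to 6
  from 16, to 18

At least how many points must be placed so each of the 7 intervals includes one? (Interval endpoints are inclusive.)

5

Process intervals by earliest right end; each time one isn't hit yet, stab at its right endpoint.
Sorted: [5,6] [7,9] [7,12] [11,13] [16,18] [16,20] [22,23]
{[5,6]} hit by 6; {[7,9],[7,12]} hit by 9; {[11,13]} hit by 13; {[16,18],[16,20]} hit by 18; {[22,23]} hit by 23.
Points: 6, 9, 13, 18, 23 (5 total).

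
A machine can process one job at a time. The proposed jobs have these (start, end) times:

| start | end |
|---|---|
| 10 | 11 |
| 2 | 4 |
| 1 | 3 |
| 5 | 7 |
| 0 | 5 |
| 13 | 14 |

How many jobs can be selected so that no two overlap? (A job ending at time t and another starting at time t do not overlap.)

Greedy by earliest finish: after sorting by end time, pick each interval compatible with the last pick.
By end time: (1,3), (2,4), (0,5), (5,7), (10,11), (13,14).
Pick (1,3); next start ≥ 3 → (5,7); next start ≥ 7 → (10,11); next start ≥ 11 → (13,14).
Selected 4 jobs.

4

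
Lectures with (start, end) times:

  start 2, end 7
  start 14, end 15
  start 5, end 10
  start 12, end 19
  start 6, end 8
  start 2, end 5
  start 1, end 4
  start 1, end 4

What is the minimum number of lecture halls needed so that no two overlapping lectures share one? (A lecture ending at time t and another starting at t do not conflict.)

starts: [1, 1, 2, 2, 5, 6, 12, 14]
ends:   [4, 4, 5, 7, 8, 10, 15, 19]
s1→1 s1→2 s2→3 s2→4  — peak 4.

4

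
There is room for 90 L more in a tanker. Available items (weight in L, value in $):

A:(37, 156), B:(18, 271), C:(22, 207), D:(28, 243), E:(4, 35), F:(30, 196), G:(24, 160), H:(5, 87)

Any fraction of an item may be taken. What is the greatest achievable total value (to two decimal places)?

929.67

Order: H (87/5=17.40) > B (271/18=15.06) > C (207/22=9.41) > E (35/4=8.75) > D (243/28=8.68) > G (160/24=6.67) > F (196/30=6.53) > A (156/37=4.22)
Fill: take H (5 @ 87) → take B (18 @ 271) → take C (22 @ 207) → take E (4 @ 35) → take D (28 @ 243) → take 13/24 of G → 86.67; 90/90 used.
Total value = 929.67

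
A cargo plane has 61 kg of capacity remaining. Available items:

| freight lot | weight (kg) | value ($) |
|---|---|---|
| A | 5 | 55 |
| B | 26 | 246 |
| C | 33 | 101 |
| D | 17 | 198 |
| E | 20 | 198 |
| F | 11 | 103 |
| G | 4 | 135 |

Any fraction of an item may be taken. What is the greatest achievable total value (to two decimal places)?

727.92

Sort by value per unit weight and fill in that order.
Order: G (135/4=33.75) > D (198/17=11.65) > A (55/5=11.00) > E (198/20=9.90) > B (246/26=9.46) > F (103/11=9.36) > C (101/33=3.06)
Fill: take G (4 @ 135) → take D (17 @ 198) → take A (5 @ 55) → take E (20 @ 198) → take 15/26 of B → 141.92; 61/61 used.
Total value = 727.92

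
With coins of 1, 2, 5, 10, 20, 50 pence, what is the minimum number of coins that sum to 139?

Greedy: take as many of the largest coin as possible, then repeat with the remainder.
139 = 2×50 + 1×20 + 1×10 + 1×5 + 2×2
Total coins = 2 + 1 + 1 + 1 + 2 = 7

7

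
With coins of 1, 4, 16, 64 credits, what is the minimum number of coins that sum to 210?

6

210 − 3×64→18 − 1×16→2 − 2×1→0
Total coins = 3 + 1 + 2 = 6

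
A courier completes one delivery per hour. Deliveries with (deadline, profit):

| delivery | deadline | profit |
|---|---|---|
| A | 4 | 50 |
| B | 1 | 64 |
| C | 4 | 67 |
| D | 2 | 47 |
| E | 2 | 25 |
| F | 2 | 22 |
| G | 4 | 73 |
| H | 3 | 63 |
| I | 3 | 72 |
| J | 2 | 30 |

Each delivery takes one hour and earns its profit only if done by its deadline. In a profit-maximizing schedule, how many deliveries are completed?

Sort by profit descending; place each in the latest free slot ≤ its deadline.
By profit: G(d4,73), I(d3,72), C(d4,67), B(d1,64), H(d3,63), A(d4,50), D(d2,47), J(d2,30), E(d2,25), F(d2,22)
G→slot 4; I→slot 3; C→slot 2; B→slot 1; H skipped; A skipped; D skipped; J skipped; E skipped; F skipped.
4 of 10 scheduled.

4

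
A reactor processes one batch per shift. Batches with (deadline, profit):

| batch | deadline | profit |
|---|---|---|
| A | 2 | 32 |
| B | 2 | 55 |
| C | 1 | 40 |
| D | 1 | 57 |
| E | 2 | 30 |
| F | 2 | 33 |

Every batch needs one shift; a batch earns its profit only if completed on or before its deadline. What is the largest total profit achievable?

112

Sort by profit descending; place each in the latest free slot ≤ its deadline.
By profit: D(d1,57), B(d2,55), C(d1,40), F(d2,33), A(d2,32), E(d2,30)
D→slot 1; B→slot 2; C skipped; F skipped; A skipped; E skipped.
Profit = 57 + 55 = 112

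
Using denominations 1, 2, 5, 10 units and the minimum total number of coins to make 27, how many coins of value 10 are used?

2

Greedy: take as many of the largest coin as possible, then repeat with the remainder.
27 − 2×10→7 − 1×5→2 − 1×2→0
Count of 10: 2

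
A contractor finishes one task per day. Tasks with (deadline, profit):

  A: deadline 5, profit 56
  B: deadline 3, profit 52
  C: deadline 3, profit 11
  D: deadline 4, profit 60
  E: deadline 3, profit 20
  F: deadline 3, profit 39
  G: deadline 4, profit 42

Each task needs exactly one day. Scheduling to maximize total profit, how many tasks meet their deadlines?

By profit: D(d4,60), A(d5,56), B(d3,52), G(d4,42), F(d3,39), E(d3,20), C(d3,11)
D→slot 4; A→slot 5; B→slot 3; G→slot 2; F→slot 1; E skipped; C skipped.
5 of 7 scheduled.

5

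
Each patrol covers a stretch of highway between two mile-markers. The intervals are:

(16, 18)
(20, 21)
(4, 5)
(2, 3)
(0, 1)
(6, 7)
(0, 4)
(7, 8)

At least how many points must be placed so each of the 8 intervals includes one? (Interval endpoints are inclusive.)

6

Sorted: [0,1] [2,3] [0,4] [4,5] [6,7] [7,8] [16,18] [20,21]
{[0,1]} hit by 1; {[2,3],[0,4]} hit by 3; {[4,5]} hit by 5; {[6,7],[7,8]} hit by 7; {[16,18]} hit by 18; {[20,21]} hit by 21.
Points: 1, 3, 5, 7, 18, 21 (6 total).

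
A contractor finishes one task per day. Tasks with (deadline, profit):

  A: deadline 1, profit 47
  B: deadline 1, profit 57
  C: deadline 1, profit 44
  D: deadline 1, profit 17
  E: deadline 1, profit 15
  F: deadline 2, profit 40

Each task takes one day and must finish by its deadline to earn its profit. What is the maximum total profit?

Profit order: B=57 A=47 C=44 F=40 D=17 E=15
Assign: B→slot 1, A skipped, C skipped, F→slot 2, D skipped, E skipped.
Slots: [1:B] [2:F]
Profit = 57 + 40 = 97

97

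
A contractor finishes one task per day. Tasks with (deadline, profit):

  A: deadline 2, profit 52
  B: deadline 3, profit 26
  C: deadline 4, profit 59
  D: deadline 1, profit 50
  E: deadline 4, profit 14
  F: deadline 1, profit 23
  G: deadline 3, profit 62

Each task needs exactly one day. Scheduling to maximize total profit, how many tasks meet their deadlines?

4

Take jobs in profit order; each goes to the latest open slot no later than its deadline.
Profit order: G=62 C=59 A=52 D=50 B=26 F=23 E=14
Assign: G→slot 3, C→slot 4, A→slot 2, D→slot 1, B skipped, F skipped, E skipped.
Slots: [1:D] [2:A] [3:G] [4:C]
4 of 7 scheduled.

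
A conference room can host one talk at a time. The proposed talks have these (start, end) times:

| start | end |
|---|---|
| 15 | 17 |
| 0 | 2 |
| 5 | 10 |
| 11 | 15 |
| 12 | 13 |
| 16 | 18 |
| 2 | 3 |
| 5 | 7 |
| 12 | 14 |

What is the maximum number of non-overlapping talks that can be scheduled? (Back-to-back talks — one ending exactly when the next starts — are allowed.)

5

Sorted by end: (0,2)  (2,3)  (5,7)  (5,10)  (12,13)  (12,14)  (11,15)  (15,17)  (16,18)
take (0,2); take (2,3); take (5,7); take (12,13); take (15,17); skip (16,18).
Selected 5 talks.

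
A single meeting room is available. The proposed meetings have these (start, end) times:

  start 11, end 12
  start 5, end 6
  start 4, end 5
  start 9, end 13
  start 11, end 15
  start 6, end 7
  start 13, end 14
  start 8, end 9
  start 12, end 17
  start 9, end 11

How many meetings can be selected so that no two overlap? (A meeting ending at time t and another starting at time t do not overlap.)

Order by finish time; keep every interval that doesn't clash with the previous kept one.
By end time: (4,5), (5,6), (6,7), (8,9), (9,11), (11,12), (9,13), (13,14), (11,15), (12,17).
Pick (4,5); next start ≥ 5 → (5,6); next start ≥ 6 → (6,7); next start ≥ 7 → (8,9); next start ≥ 9 → (9,11); next start ≥ 11 → (11,12); next start ≥ 12 → (13,14).
Selected 7 meetings.

7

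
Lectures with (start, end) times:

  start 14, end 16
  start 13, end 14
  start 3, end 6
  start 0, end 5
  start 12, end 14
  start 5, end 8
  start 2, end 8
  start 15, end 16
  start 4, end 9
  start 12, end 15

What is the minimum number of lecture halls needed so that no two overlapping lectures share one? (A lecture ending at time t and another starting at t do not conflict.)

Events (time:±→running): 0:+→1 2:+→2 3:+→3 4:+→4 … peak 4.

4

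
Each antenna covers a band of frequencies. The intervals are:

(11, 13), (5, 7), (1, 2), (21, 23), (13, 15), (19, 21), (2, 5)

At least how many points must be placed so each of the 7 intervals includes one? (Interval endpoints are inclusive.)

4

Sorted: [1,2] [2,5] [5,7] [11,13] [13,15] [19,21] [21,23]
{[1,2],[2,5]} hit by 2; {[5,7]} hit by 7; {[11,13],[13,15]} hit by 13; {[19,21],[21,23]} hit by 21.
Points: 2, 7, 13, 21 (4 total).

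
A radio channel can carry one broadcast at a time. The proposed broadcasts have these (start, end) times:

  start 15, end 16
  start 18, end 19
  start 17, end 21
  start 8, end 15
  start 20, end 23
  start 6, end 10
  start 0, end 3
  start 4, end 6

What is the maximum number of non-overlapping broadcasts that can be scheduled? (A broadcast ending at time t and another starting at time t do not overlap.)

Order by finish time; keep every interval that doesn't clash with the previous kept one.
Sorted by end: (0,3)  (4,6)  (6,10)  (8,15)  (15,16)  (18,19)  (17,21)  (20,23)
take (0,3); take (4,6); take (6,10); take (15,16); take (18,19); take (20,23).
Selected 6 broadcasts.

6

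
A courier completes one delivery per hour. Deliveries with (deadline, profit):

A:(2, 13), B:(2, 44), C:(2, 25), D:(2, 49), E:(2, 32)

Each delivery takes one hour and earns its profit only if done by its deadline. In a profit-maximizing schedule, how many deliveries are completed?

Profit order: D=49 B=44 E=32 C=25 A=13
Assign: D→slot 2, B→slot 1, E skipped, C skipped, A skipped.
Slots: [1:B] [2:D]
2 of 5 scheduled.

2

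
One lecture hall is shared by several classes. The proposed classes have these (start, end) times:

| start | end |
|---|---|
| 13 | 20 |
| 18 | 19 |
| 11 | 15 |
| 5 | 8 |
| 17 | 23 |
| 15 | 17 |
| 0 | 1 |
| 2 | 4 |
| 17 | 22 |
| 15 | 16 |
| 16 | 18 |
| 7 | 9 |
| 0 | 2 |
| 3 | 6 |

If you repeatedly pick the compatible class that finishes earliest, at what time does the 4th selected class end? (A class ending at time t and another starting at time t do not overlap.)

15

Greedy by earliest finish: after sorting by end time, pick each interval compatible with the last pick.
Sorted by end: (0,1)  (0,2)  (2,4)  (3,6)  (5,8)  (7,9)  (11,15)  (15,16)  (15,17)  (16,18)  (18,19)  (13,20)  (17,22)  (17,23)
take (0,1); take (2,4); take (5,8); take (11,15); take (15,16); take (16,18); take (18,19); skip (17,23).
Selected: (0,1) (2,4) (5,8) (11,15) (15,16) (16,18) (18,19)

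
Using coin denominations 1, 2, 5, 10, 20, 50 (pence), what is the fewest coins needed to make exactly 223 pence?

7

223 = 4×50 + 1×20 + 1×2 + 1×1
Total coins = 4 + 1 + 1 + 1 = 7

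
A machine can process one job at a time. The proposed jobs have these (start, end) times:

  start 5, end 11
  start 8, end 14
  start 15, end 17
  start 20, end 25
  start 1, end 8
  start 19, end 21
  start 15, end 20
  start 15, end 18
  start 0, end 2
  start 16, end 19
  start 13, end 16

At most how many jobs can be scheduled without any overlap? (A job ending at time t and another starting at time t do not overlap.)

Order by finish time; keep every interval that doesn't clash with the previous kept one.
By end time: (0,2), (1,8), (5,11), (8,14), (13,16), (15,17), (15,18), (16,19), (15,20), (19,21), (20,25).
Pick (0,2); next start ≥ 2 → (5,11); next start ≥ 11 → (13,16); next start ≥ 16 → (16,19); next start ≥ 19 → (19,21).
Selected 5 jobs.

5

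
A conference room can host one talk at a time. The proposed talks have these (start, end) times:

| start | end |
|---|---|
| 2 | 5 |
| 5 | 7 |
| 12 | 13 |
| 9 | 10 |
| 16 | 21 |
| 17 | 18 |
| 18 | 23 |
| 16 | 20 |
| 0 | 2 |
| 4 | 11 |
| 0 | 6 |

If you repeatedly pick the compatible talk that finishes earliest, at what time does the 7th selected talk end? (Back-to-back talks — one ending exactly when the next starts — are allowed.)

23

Order by finish time; keep every interval that doesn't clash with the previous kept one.
By end time: (0,2), (2,5), (0,6), (5,7), (9,10), (4,11), (12,13), (17,18), (16,20), (16,21), (18,23).
Pick (0,2); next start ≥ 2 → (2,5); next start ≥ 5 → (5,7); next start ≥ 7 → (9,10); next start ≥ 10 → (12,13); next start ≥ 13 → (17,18); next start ≥ 18 → (18,23).
Selected: (0,2) (2,5) (5,7) (9,10) (12,13) (17,18) (18,23)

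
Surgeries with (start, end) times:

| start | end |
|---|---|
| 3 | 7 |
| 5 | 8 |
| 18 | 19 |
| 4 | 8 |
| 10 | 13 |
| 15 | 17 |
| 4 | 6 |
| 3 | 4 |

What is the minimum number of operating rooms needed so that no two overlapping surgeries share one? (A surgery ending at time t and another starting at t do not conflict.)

4

Count concurrent intervals with a sweep; the peak is the room count.
Events (time:±→running): 3:+→1 3:+→2 4:-→1 4:+→2 4:+→3 5:+→4 … peak 4.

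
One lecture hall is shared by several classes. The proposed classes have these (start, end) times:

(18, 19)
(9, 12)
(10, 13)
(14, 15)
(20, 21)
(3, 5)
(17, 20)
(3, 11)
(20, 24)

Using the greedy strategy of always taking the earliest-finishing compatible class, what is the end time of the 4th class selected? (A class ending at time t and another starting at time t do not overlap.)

Sorted by end: (3,5)  (3,11)  (9,12)  (10,13)  (14,15)  (18,19)  (17,20)  (20,21)  (20,24)
take (3,5); take (9,12); skip (10,13); take (14,15); take (18,19); take (20,21); skip (20,24).
Selected: (3,5) (9,12) (14,15) (18,19) (20,21)

19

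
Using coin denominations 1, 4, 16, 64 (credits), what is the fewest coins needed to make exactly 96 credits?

3

96 − 1×64→32 − 2×16→0
Total coins = 1 + 2 = 3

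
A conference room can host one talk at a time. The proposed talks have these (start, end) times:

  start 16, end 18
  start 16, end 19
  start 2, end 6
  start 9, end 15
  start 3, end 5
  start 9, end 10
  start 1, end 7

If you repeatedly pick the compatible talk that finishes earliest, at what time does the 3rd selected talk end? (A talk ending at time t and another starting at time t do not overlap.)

18

Sort by end time and greedily take each interval whose start is ≥ the last chosen end.
By end time: (3,5), (2,6), (1,7), (9,10), (9,15), (16,18), (16,19).
Pick (3,5); next start ≥ 5 → (9,10); next start ≥ 10 → (16,18).
Selected: (3,5) (9,10) (16,18)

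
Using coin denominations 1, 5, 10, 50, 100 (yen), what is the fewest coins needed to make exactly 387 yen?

387 = 3×100 + 1×50 + 3×10 + 1×5 + 2×1
Total coins = 3 + 1 + 3 + 1 + 2 = 10

10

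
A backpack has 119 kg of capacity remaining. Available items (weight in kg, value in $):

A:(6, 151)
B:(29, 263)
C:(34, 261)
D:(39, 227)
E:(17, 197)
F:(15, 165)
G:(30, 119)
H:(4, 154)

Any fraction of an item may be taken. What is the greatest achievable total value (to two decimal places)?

1272.49

Greedy by value/weight ratio, highest first.
Ratios (sorted): H 38.50, A 25.17, E 11.59, F 11.00, B 9.07, C 7.68, D 5.82, G 3.97
take H (4 @ 154); take A (6 @ 151); take E (17 @ 197); take F (15 @ 165); take B (29 @ 263); take C (34 @ 261); take 14/39 of D → 81.49. Capacity used 119/119.
Total value = 1272.49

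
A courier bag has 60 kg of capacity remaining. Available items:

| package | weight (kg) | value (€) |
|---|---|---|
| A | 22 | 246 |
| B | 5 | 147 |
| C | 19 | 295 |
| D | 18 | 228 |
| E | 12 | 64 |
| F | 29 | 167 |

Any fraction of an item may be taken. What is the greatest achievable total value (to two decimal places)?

Order: B (147/5=29.40) > C (295/19=15.53) > D (228/18=12.67) > A (246/22=11.18) > F (167/29=5.76) > E (64/12=5.33)
Fill: take B (5 @ 147) → take C (19 @ 295) → take D (18 @ 228) → take 18/22 of A → 201.27; 60/60 used.
Total value = 871.27

871.27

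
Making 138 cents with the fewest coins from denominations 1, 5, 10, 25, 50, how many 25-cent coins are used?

1

Greedy: take as many of the largest coin as possible, then repeat with the remainder.
138 = 2×50 + 1×25 + 1×10 + 3×1
Count of 25: 1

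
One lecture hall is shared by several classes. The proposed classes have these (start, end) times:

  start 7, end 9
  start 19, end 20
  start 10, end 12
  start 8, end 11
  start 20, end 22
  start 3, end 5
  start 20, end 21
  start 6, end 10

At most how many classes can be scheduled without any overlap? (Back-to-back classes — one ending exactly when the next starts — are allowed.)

By end time: (3,5), (7,9), (6,10), (8,11), (10,12), (19,20), (20,21), (20,22).
Pick (3,5); next start ≥ 5 → (7,9); next start ≥ 9 → (10,12); next start ≥ 12 → (19,20); next start ≥ 20 → (20,21).
Selected 5 classes.

5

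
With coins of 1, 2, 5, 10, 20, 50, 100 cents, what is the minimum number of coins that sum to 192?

5

Use the largest denomination that fits, subtract, and repeat.
192 = 1×100 + 1×50 + 2×20 + 1×2
Total coins = 1 + 1 + 2 + 1 = 5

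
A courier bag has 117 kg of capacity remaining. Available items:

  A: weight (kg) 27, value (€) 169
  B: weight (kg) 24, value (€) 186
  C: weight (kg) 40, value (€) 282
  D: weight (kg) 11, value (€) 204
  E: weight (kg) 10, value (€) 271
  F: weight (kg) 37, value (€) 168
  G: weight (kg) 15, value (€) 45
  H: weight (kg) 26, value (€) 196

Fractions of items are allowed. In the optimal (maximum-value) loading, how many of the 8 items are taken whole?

5

Greedy by value/weight ratio, highest first.
Order: E (271/10=27.10) > D (204/11=18.55) > B (186/24=7.75) > H (196/26=7.54) > C (282/40=7.05) > A (169/27=6.26) > F (168/37=4.54) > G (45/15=3.00)
Fill: take E (10 @ 271) → take D (11 @ 204) → take B (24 @ 186) → take H (26 @ 196) → take C (40 @ 282) → take 6/27 of A → 37.56; 117/117 used.
5 item(s) taken whole; one partial (take 6/27 of A).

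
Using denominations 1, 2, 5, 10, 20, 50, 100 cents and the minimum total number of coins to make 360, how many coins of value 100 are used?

3

Use the largest denomination that fits, subtract, and repeat.
360 = 3×100 + 1×50 + 1×10
Count of 100: 3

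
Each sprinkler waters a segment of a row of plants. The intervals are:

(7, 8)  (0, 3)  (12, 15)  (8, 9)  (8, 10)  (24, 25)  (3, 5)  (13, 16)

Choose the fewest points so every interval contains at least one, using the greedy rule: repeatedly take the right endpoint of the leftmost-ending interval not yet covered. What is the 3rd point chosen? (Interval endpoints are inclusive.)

Sort by right endpoint; whenever an interval is uncovered, place a point at its right end.
Sorted: [0,3] [3,5] [7,8] [8,9] [8,10] [12,15] [13,16] [24,25]
{[0,3],[3,5]} hit by 3; {[7,8],[8,9],[8,10]} hit by 8; {[12,15],[13,16]} hit by 15; {[24,25]} hit by 25.
Points: 3, 8, 15, 25 (4 total).

15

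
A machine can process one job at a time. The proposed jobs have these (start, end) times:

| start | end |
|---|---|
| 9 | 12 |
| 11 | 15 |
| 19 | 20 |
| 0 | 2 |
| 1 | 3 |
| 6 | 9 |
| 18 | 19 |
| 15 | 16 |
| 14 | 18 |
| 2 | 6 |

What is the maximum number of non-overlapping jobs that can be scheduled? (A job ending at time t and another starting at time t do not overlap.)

Sort by end time and greedily take each interval whose start is ≥ the last chosen end.
Sorted by end: (0,2)  (1,3)  (2,6)  (6,9)  (9,12)  (11,15)  (15,16)  (14,18)  (18,19)  (19,20)
take (0,2); take (2,6); take (6,9); take (9,12); take (15,16); take (18,19); take (19,20).
Selected 7 jobs.

7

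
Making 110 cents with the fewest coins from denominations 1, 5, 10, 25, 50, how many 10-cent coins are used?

1

110 − 2×50→10 − 1×10→0
Count of 10: 1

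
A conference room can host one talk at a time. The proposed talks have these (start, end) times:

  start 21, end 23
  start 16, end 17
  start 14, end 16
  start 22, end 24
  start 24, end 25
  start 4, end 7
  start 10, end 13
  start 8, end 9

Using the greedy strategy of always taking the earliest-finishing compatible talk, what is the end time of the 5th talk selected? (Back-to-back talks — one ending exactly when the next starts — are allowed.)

17

Order by finish time; keep every interval that doesn't clash with the previous kept one.
By end time: (4,7), (8,9), (10,13), (14,16), (16,17), (21,23), (22,24), (24,25).
Pick (4,7); next start ≥ 7 → (8,9); next start ≥ 9 → (10,13); next start ≥ 13 → (14,16); next start ≥ 16 → (16,17); next start ≥ 17 → (21,23); next start ≥ 23 → (24,25).
Selected: (4,7) (8,9) (10,13) (14,16) (16,17) (21,23) (24,25)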